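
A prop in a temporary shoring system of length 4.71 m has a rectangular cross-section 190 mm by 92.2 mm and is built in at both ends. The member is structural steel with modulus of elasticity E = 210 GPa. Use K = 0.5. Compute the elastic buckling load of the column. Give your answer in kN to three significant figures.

P_cr ≈ 4640 kN

Buckling occurs about the weak axis: I_min = h·b³/12 with b = 92.2 mm (the shorter side).
I_min = 190×92.2³/12 = 1.241×10^7 mm⁴
I = 1.241×10^7 mm⁴ = 1.241×10^-5 m⁴
Effective length L_e = K·L = 0.5 × 4.71 = 2.355 m
P_cr = π²EI / L_e² = π² × 210×10⁹ × 1.241×10^-5 / 2.355² = 4.638×10^6 N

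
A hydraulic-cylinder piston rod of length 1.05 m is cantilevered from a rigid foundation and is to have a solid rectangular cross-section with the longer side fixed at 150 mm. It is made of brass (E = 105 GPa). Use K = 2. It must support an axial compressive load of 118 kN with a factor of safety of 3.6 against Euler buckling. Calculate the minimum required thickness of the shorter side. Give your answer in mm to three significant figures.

Required P_cr = n·P = 3.6 × 118 = 424.8 kN
L_e = K·L = 2 × 1.05 = 2.100 m
Required I = P_cr·L_e²/(π²E) = 4.248×10^5 × 2.100² / (π² × 1.05×10^11) = 1.808×10^-6 m⁴
I_req = 1.808×10^6 mm⁴
Rectangle, weak axis: I_min = h·b³/12 with h = 150 mm fixed  ⇒  b = (12I/h)^(1/3) = 52.5 mm

b ≈ 52.5 mm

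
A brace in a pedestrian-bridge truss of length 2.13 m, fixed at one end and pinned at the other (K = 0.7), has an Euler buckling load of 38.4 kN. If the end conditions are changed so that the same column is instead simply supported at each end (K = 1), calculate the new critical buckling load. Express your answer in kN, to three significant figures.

P_cr ∝ 1/K², so P_cr,new = P_cr,old × (K_old/K_new)² = 38.4 × (0.7/1)²
= 38.4 × 0.4900 = 18.8 kN

P_cr ≈ 18.8 kN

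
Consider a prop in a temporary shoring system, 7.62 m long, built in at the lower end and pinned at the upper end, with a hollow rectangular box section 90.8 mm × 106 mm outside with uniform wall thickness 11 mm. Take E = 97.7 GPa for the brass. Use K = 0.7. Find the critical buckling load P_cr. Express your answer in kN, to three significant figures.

Inner dimensions: h_i = 106 − 2×11 = 84.00 mm, b_i = 90.8 − 2×11 = 68.80 mm
Weak-axis I_min = (h_o·b_o³ − h_i·b_i³)/12 with b_o = 90.8, b_i = 68.80 mm (shorter outer/inner sides).
I_min = (106×90.8³ − 84.00×68.80³)/12 = 4.333×10^6 mm⁴
I = 4.333×10^6 mm⁴ = 4.333×10^-6 m⁴
Effective length L_e = K·L = 0.7 × 7.62 = 5.334 m
P_cr = π²EI / L_e² = π² × 97.7×10⁹ × 4.333×10^-6 / 5.334² = 1.469×10^5 N

P_cr ≈ 147 kN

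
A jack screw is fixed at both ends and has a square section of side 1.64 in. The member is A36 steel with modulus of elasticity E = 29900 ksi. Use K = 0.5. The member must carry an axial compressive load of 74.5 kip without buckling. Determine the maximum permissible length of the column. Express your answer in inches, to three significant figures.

L_max ≈ 97.7 in

I = a⁴/12 = 1.64⁴/12 = 0.6028 in⁴
At the buckling limit P_cr = P = 7.450×10^4 lb
From P_cr = π²EI/(K·L)²:  L = (1/K)·√(π²EI/P_cr) = (1/0.5)·√(π²×2.99×10^7×0.6028/7.450×10^4)
L = 97.7 in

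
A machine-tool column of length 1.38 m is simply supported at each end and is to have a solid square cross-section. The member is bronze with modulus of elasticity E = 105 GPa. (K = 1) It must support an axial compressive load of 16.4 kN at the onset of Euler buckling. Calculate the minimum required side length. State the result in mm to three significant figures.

a ≈ 24.5 mm

L_e = K·L = 1 × 1.38 = 1.380 m
Required I = P_cr·L_e²/(π²E) = 1.640×10^4 × 1.380² / (π² × 1.05×10^11) = 3.014×10^-8 m⁴
I_req = 3.014×10^4 mm⁴
Solid square: I = a⁴/12  ⇒  a = (12I)^(1/4) = (12×3.014×10^4)^(1/4) = 24.5 mm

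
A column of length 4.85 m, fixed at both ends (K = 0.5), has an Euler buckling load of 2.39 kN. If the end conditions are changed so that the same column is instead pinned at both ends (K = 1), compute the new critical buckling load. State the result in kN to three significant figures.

P_cr ≈ 0.598 kN

P_cr ∝ 1/K², so P_cr,new = P_cr,old × (K_old/K_new)² = 2.39 × (0.5/1)²
= 2.39 × 0.2500 = 0.598 kN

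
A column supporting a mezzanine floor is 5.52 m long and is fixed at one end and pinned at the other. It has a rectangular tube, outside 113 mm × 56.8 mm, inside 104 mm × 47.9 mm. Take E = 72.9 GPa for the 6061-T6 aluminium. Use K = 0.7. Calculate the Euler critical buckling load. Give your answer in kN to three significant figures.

P_cr ≈ 37.3 kN

Weak-axis I_min = (h_o·b_o³ − h_i·b_i³)/12 with b_o = 56.8, b_i = 47.90 mm (shorter outer/inner sides).
I_min = (113×56.8³ − 104.0×47.90³)/12 = 7.731×10^5 mm⁴
I = 7.731×10^5 mm⁴ = 7.731×10^-7 m⁴
Effective length L_e = K·L = 0.7 × 5.52 = 3.864 m
P_cr = π²EI / L_e² = π² × 72.9×10⁹ × 7.731×10^-7 / 3.864² = 3.726×10^4 N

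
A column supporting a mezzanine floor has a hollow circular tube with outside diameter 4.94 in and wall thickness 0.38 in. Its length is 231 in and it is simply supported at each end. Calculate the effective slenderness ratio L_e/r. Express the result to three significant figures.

λ ≈ 143

Inner diameter d_i = 4.94 − 2×0.38 = 4.180 in
I = π(d_o⁴ − d_i⁴)/64 = π(4.94⁴ − 4.180⁴)/64 = 14.25 in⁴
A = 5.444 in²;  r_min = √(I/A) = √(14.25/5.444) = 1.618 in
L_e = K·L = 1 × 231 = 231.0 in
λ = L_e / r_min = 231.00 / 1.618 = 143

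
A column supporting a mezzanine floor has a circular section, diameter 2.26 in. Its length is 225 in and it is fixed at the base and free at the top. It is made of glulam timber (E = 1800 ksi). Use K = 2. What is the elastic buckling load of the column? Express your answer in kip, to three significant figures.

I = πd⁴/64 = π×2.26⁴/64 = 1.281 in⁴
Effective length L_e = K·L = 2 × 225 = 450.0 in
P_cr = π²EI / L_e² = π² × 1800×10³ × 1.281 / 450.0² = 112.3 lb

P_cr ≈ 0.112 kip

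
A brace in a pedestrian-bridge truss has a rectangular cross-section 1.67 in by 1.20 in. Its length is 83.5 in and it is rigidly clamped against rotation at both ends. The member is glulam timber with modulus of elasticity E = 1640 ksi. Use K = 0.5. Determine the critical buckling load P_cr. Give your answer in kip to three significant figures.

Buckling occurs about the weak axis: I_min = h·b³/12 with b = 1.20 in (the shorter side).
I_min = 1.67×1.20³/12 = 0.2405 in⁴
Effective length L_e = K·L = 0.5 × 83.5 = 41.75 in
P_cr = π²EI / L_e² = π² × 1640×10³ × 0.2405 / 41.75² = 2.233×10^3 lb

P_cr ≈ 2.23 kip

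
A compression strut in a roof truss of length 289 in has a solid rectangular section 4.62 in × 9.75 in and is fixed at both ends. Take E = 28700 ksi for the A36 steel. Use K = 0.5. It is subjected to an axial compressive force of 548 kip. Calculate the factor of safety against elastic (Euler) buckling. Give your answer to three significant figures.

n ≈ 1.98

Buckling occurs about the weak axis: I_min = h·b³/12 with b = 4.62 in (the shorter side).
I_min = 9.75×4.62³/12 = 80.12 in⁴
Effective length L_e = K·L = 0.5 × 289 = 144.5 in
P_cr = π²EI / L_e² = π² × 28700×10³ × 80.12 / 144.5² = 1.087×10^6 lb
Factor of safety n = P_cr / P = 1086.9 / 548 = 1.98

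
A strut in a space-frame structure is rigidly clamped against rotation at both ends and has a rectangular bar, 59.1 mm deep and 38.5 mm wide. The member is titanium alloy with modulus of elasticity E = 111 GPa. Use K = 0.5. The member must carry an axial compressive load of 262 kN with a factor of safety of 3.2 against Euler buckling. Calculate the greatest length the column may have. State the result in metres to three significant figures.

Buckling occurs about the weak axis: I_min = h·b³/12 with b = 38.5 mm (the shorter side).
I_min = 59.1×38.5³/12 = 2.811×10^5 mm⁴
I = 2.811×10^-7 m⁴
Required critical load P_cr = n·P = 3.2 × 262 = 838.4 kN = 8.384×10^5 N
From P_cr = π²EI/(K·L)²:  L = (1/K)·√(π²EI/P_cr) = (1/0.5)·√(π²×1.11×10^11×2.811×10^-7/8.384×10^5)
L = 1.21 m

L_max ≈ 1.21 m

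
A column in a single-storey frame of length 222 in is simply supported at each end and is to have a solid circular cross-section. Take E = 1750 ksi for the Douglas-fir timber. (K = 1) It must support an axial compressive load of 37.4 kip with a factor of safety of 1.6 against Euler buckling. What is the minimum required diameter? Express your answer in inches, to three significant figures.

d ≈ 7.68 in

Required P_cr = n·P = 1.6 × 37.4 = 59.84 kip
L_e = K·L = 1 × 222 = 222.0 in
Required I = P_cr·L_e²/(π²E) = 5.984×10^4 × 222.0² / (π² × 1.75×10^6) = 170.7 in⁴
Solid circle: I = πd⁴/64  ⇒  d = (64I/π)^(1/4) = (64×170.7/π)^(1/4) = 7.68 in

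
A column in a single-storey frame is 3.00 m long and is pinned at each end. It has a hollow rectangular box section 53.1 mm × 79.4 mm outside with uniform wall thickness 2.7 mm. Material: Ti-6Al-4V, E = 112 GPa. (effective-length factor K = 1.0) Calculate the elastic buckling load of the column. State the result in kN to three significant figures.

P_cr ≈ 39.5 kN

Inner dimensions: h_i = 79.4 − 2×2.7 = 74.00 mm, b_i = 53.1 − 2×2.7 = 47.70 mm
Weak-axis I_min = (h_o·b_o³ − h_i·b_i³)/12 with b_o = 53.1, b_i = 47.70 mm (shorter outer/inner sides).
I_min = (79.4×53.1³ − 74.00×47.70³)/12 = 3.214×10^5 mm⁴
I = 3.214×10^5 mm⁴ = 3.214×10^-7 m⁴
Effective length L_e = K·L = 1 × 3.00 = 3.000 m
P_cr = π²EI / L_e² = π² × 112×10⁹ × 3.214×10^-7 / 3.000² = 3.947×10^4 N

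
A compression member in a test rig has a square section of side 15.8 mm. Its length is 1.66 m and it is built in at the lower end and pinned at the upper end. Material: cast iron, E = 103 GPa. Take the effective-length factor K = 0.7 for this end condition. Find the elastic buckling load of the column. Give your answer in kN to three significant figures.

I = a⁴/12 = 15.8⁴/12 = 5.193×10^3 mm⁴
I = 5.193×10^3 mm⁴ = 5.193×10^-9 m⁴
Effective length L_e = K·L = 0.7 × 1.66 = 1.162 m
P_cr = π²EI / L_e² = π² × 103×10⁹ × 5.193×10^-9 / 1.162² = 3.910×10^3 N

P_cr ≈ 3.91 kN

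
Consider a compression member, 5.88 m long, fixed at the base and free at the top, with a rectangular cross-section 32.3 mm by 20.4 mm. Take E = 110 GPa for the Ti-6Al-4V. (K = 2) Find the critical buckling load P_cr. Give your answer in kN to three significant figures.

P_cr ≈ 0.179 kN

Buckling occurs about the weak axis: I_min = h·b³/12 with b = 20.4 mm (the shorter side).
I_min = 32.3×20.4³/12 = 2.285×10^4 mm⁴
I = 2.285×10^4 mm⁴ = 2.285×10^-8 m⁴
Effective length L_e = K·L = 2 × 5.88 = 11.76 m
P_cr = π²EI / L_e² = π² × 110×10⁹ × 2.285×10^-8 / 11.76² = 179.4 N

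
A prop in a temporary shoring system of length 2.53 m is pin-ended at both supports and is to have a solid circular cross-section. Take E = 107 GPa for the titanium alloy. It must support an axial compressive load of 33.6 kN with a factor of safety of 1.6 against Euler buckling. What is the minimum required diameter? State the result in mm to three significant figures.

Required P_cr = n·P = 1.6 × 33.6 = 53.76 kN
L_e = K·L = 1 × 2.53 = 2.530 m
Required I = P_cr·L_e²/(π²E) = 5.376×10^4 × 2.530² / (π² × 1.07×10^11) = 3.258×10^-7 m⁴
I_req = 3.258×10^5 mm⁴
Solid circle: I = πd⁴/64  ⇒  d = (64I/π)^(1/4) = (64×3.258×10^5/π)^(1/4) = 50.8 mm

d ≈ 50.8 mm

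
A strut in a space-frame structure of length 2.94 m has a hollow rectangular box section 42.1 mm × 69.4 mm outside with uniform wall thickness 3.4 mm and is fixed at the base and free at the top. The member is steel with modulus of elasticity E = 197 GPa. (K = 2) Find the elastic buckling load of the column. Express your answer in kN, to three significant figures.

P_cr ≈ 11.4 kN

Inner dimensions: h_i = 69.4 − 2×3.4 = 62.60 mm, b_i = 42.1 − 2×3.4 = 35.30 mm
Weak-axis I_min = (h_o·b_o³ − h_i·b_i³)/12 with b_o = 42.1, b_i = 35.30 mm (shorter outer/inner sides).
I_min = (69.4×42.1³ − 62.60×35.30³)/12 = 2.021×10^5 mm⁴
I = 2.021×10^5 mm⁴ = 2.021×10^-7 m⁴
Effective length L_e = K·L = 2 × 2.94 = 5.880 m
P_cr = π²EI / L_e² = π² × 197×10⁹ × 2.021×10^-7 / 5.880² = 1.136×10^4 N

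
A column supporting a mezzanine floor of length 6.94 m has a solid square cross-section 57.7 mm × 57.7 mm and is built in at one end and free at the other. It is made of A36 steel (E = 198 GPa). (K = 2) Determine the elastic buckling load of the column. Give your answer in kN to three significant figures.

I = a⁴/12 = 57.7⁴/12 = 9.237×10^5 mm⁴
I = 9.237×10^5 mm⁴ = 9.237×10^-7 m⁴
Effective length L_e = K·L = 2 × 6.94 = 13.88 m
P_cr = π²EI / L_e² = π² × 198×10⁹ × 9.237×10^-7 / 13.88² = 9.369×10^3 N

P_cr ≈ 9.37 kN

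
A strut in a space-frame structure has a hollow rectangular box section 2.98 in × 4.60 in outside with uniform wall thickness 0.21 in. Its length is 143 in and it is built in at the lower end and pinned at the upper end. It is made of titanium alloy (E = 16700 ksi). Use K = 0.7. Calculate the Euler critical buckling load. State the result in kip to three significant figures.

P_cr ≈ 70.7 kip

Inner dimensions: h_i = 4.60 − 2×0.21 = 4.180 in, b_i = 2.98 − 2×0.21 = 2.560 in
Weak-axis I_min = (h_o·b_o³ − h_i·b_i³)/12 with b_o = 2.98, b_i = 2.560 in (shorter outer/inner sides).
I_min = (4.60×2.98³ − 4.180×2.560³)/12 = 4.300 in⁴
Effective length L_e = K·L = 0.7 × 143 = 100.1 in
P_cr = π²EI / L_e² = π² × 16700×10³ × 4.300 / 100.1² = 7.074×10^4 lb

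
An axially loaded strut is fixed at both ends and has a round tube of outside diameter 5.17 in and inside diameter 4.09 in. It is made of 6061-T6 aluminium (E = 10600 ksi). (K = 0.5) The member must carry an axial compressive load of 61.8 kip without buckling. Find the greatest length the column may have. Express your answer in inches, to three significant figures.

L_max ≈ 380 in

d_o = 5.17 in, d_i = 4.09 in
I = π(d_o⁴ − d_i⁴)/64 = π(5.17⁴ − 4.090⁴)/64 = 21.33 in⁴
At the buckling limit P_cr = P = 6.180×10^4 lb
From P_cr = π²EI/(K·L)²:  L = (1/K)·√(π²EI/P_cr) = (1/0.5)·√(π²×1.06×10^7×21.33/6.180×10^4)
L = 380 in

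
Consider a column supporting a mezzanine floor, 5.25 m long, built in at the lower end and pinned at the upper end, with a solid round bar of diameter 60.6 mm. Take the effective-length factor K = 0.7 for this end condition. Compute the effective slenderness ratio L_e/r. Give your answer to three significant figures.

λ ≈ 243

I = πd⁴/64 = π×60.6⁴/64 = 6.620×10^5 mm⁴
A = 2.884×10^3 mm²;  r_min = √(I/A) = √(6.620×10^5/2.884×10^3) = 15.15 mm
L_e = K·L = 0.7 × 5.25 m = 3.675 m = 3675.0 mm
λ = L_e / r_min = 3675.0 / 15.15 = 243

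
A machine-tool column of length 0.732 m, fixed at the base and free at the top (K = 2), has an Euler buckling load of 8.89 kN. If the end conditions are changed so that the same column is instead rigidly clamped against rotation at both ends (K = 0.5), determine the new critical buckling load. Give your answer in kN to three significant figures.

P_cr ≈ 142 kN

P_cr ∝ 1/K², so P_cr,new = P_cr,old × (K_old/K_new)² = 8.89 × (2/0.5)²
= 8.89 × 16.00 = 142 kN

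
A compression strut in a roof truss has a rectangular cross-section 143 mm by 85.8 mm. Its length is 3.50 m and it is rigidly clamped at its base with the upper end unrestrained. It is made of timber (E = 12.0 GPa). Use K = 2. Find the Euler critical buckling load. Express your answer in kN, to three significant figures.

Buckling occurs about the weak axis: I_min = h·b³/12 with b = 85.8 mm (the shorter side).
I_min = 143×85.8³/12 = 7.527×10^6 mm⁴
I = 7.527×10^6 mm⁴ = 7.527×10^-6 m⁴
Effective length L_e = K·L = 2 × 3.50 = 7.000 m
P_cr = π²EI / L_e² = π² × 12.0×10⁹ × 7.527×10^-6 / 7.000² = 1.819×10^4 N

P_cr ≈ 18.2 kN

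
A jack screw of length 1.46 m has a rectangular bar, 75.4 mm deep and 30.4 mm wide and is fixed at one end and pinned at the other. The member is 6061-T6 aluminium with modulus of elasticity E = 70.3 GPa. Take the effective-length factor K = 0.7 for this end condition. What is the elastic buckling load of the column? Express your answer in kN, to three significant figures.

Buckling occurs about the weak axis: I_min = h·b³/12 with b = 30.4 mm (the shorter side).
I_min = 75.4×30.4³/12 = 1.765×10^5 mm⁴
I = 1.765×10^5 mm⁴ = 1.765×10^-7 m⁴
Effective length L_e = K·L = 0.7 × 1.46 = 1.022 m
P_cr = π²EI / L_e² = π² × 70.3×10⁹ × 1.765×10^-7 / 1.022² = 1.173×10^5 N

P_cr ≈ 117 kN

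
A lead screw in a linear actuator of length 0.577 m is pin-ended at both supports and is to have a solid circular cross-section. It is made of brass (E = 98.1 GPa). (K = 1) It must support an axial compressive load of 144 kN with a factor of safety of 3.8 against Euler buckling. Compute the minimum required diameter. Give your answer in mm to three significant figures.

Required P_cr = n·P = 3.8 × 144 = 547.2 kN
L_e = K·L = 1 × 0.577 = 0.5770 m
Required I = P_cr·L_e²/(π²E) = 5.472×10^5 × 0.5770² / (π² × 9.81×10^10) = 1.882×10^-7 m⁴
I_req = 1.882×10^5 mm⁴
Solid circle: I = πd⁴/64  ⇒  d = (64I/π)^(1/4) = (64×1.882×10^5/π)^(1/4) = 44.2 mm

d ≈ 44.2 mm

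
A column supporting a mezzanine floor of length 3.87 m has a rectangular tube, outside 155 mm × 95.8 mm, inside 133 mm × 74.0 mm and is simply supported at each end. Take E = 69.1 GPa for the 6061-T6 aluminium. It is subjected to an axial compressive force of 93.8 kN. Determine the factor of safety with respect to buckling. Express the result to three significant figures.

n ≈ 3.33

Weak-axis I_min = (h_o·b_o³ − h_i·b_i³)/12 with b_o = 95.8, b_i = 74.00 mm (shorter outer/inner sides).
I_min = (155×95.8³ − 133.0×74.00³)/12 = 6.865×10^6 mm⁴
I = 6.865×10^6 mm⁴ = 6.865×10^-6 m⁴
Effective length L_e = K·L = 1 × 3.87 = 3.870 m
P_cr = π²EI / L_e² = π² × 69.1×10⁹ × 6.865×10^-6 / 3.870² = 3.126×10^5 N
Factor of safety n = P_cr / P = 312.62 / 93.8 = 3.33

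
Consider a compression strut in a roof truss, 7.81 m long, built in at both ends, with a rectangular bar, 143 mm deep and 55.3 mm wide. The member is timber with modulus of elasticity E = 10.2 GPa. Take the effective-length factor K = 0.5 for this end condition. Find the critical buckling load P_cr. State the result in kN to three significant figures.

Buckling occurs about the weak axis: I_min = h·b³/12 with b = 55.3 mm (the shorter side).
I_min = 143×55.3³/12 = 2.015×10^6 mm⁴
I = 2.015×10^6 mm⁴ = 2.015×10^-6 m⁴
Effective length L_e = K·L = 0.5 × 7.81 = 3.905 m
P_cr = π²EI / L_e² = π² × 10.2×10⁹ × 2.015×10^-6 / 3.905² = 1.330×10^4 N

P_cr ≈ 13.3 kN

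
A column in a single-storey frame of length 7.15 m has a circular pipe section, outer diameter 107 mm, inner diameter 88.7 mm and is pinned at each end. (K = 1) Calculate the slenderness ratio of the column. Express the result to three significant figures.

λ ≈ 206

d_o = 107 mm, d_i = 88.7 mm
I = π(d_o⁴ − d_i⁴)/64 = π(107⁴ − 88.70⁴)/64 = 3.396×10^6 mm⁴
A = 2.813×10^3 mm²;  r_min = √(I/A) = √(3.396×10^6/2.813×10^3) = 34.75 mm
L_e = K·L = 1 × 7.15 m = 7.150 m = 7150.0 mm
λ = L_e / r_min = 7150.0 / 34.75 = 206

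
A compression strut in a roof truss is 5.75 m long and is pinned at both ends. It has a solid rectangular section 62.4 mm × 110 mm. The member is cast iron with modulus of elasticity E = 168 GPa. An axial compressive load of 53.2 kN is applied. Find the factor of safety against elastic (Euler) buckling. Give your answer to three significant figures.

n ≈ 2.10

Buckling occurs about the weak axis: I_min = h·b³/12 with b = 62.4 mm (the shorter side).
I_min = 110×62.4³/12 = 2.227×10^6 mm⁴
I = 2.227×10^6 mm⁴ = 2.227×10^-6 m⁴
Effective length L_e = K·L = 1 × 5.75 = 5.750 m
P_cr = π²EI / L_e² = π² × 168×10⁹ × 2.227×10^-6 / 5.750² = 1.117×10^5 N
Factor of safety n = P_cr / P = 111.70 / 53.2 = 2.10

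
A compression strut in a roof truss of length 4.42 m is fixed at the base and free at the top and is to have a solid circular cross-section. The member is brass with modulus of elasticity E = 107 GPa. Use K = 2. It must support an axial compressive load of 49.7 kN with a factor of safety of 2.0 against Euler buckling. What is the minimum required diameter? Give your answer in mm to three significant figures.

Required P_cr = n·P = 2.0 × 49.7 = 99.40 kN
L_e = K·L = 2 × 4.42 = 8.840 m
Required I = P_cr·L_e²/(π²E) = 9.940×10^4 × 8.840² / (π² × 1.07×10^11) = 7.355×10^-6 m⁴
I_req = 7.355×10^6 mm⁴
Solid circle: I = πd⁴/64  ⇒  d = (64I/π)^(1/4) = (64×7.355×10^6/π)^(1/4) = 111 mm

d ≈ 111 mm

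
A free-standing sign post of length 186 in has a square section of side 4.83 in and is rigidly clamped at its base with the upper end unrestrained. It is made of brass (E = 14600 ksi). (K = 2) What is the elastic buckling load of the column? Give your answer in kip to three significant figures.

I = a⁴/12 = 4.83⁴/12 = 45.35 in⁴
Effective length L_e = K·L = 2 × 186 = 372.0 in
P_cr = π²EI / L_e² = π² × 14600×10³ × 45.35 / 372.0² = 4.723×10^4 lb

P_cr ≈ 47.2 kip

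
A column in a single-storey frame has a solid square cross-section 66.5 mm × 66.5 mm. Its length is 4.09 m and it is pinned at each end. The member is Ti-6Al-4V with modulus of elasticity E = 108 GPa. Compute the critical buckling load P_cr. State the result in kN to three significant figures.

P_cr ≈ 104 kN

I = a⁴/12 = 66.5⁴/12 = 1.630×10^6 mm⁴
I = 1.630×10^6 mm⁴ = 1.630×10^-6 m⁴
Effective length L_e = K·L = 1 × 4.09 = 4.090 m
P_cr = π²EI / L_e² = π² × 108×10⁹ × 1.630×10^-6 / 4.090² = 1.038×10^5 N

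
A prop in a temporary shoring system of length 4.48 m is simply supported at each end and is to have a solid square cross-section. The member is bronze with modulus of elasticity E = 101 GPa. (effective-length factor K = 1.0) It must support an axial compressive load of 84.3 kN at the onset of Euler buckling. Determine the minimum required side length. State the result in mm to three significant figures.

L_e = K·L = 1 × 4.48 = 4.480 m
Required I = P_cr·L_e²/(π²E) = 8.430×10^4 × 4.480² / (π² × 1.01×10^11) = 1.697×10^-6 m⁴
I_req = 1.697×10^6 mm⁴
Solid square: I = a⁴/12  ⇒  a = (12I)^(1/4) = (12×1.697×10^6)^(1/4) = 67.2 mm

a ≈ 67.2 mm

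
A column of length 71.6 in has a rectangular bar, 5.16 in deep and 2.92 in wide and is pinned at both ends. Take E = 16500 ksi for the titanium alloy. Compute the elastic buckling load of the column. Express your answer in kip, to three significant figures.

Buckling occurs about the weak axis: I_min = h·b³/12 with b = 2.92 in (the shorter side).
I_min = 5.16×2.92³/12 = 10.71 in⁴
Effective length L_e = K·L = 1 × 71.6 = 71.60 in
P_cr = π²EI / L_e² = π² × 16500×10³ × 10.71 / 71.60² = 3.401×10^5 lb

P_cr ≈ 340 kip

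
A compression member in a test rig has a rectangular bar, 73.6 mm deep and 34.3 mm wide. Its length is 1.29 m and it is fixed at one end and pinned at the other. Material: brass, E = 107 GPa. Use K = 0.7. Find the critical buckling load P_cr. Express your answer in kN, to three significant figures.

P_cr ≈ 321 kN

Buckling occurs about the weak axis: I_min = h·b³/12 with b = 34.3 mm (the shorter side).
I_min = 73.6×34.3³/12 = 2.475×10^5 mm⁴
I = 2.475×10^5 mm⁴ = 2.475×10^-7 m⁴
Effective length L_e = K·L = 0.7 × 1.29 = 0.9030 m
P_cr = π²EI / L_e² = π² × 107×10⁹ × 2.475×10^-7 / 0.9030² = 3.205×10^5 N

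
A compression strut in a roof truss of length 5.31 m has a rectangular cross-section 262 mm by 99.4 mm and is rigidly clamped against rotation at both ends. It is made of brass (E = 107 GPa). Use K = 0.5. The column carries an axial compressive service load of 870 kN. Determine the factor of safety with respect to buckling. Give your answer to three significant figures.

Buckling occurs about the weak axis: I_min = h·b³/12 with b = 99.4 mm (the shorter side).
I_min = 262×99.4³/12 = 2.144×10^7 mm⁴
I = 2.144×10^7 mm⁴ = 2.144×10^-5 m⁴
Effective length L_e = K·L = 0.5 × 5.31 = 2.655 m
P_cr = π²EI / L_e² = π² × 107×10⁹ × 2.144×10^-5 / 2.655² = 3.212×10^6 N
Factor of safety n = P_cr / P = 3212.4 / 870 = 3.69

n ≈ 3.69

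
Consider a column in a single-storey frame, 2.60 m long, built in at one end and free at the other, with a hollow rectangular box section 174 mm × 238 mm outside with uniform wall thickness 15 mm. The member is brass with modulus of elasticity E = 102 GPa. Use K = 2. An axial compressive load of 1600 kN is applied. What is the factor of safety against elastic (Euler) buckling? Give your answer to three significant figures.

Inner dimensions: h_i = 238 − 2×15 = 208.0 mm, b_i = 174 − 2×15 = 144.0 mm
Weak-axis I_min = (h_o·b_o³ − h_i·b_i³)/12 with b_o = 174, b_i = 144.0 mm (shorter outer/inner sides).
I_min = (238×174³ − 208.0×144.0³)/12 = 5.273×10^7 mm⁴
I = 5.273×10^7 mm⁴ = 5.273×10^-5 m⁴
Effective length L_e = K·L = 2 × 2.60 = 5.200 m
P_cr = π²EI / L_e² = π² × 102×10⁹ × 5.273×10^-5 / 5.200² = 1.963×10^6 N
Factor of safety n = P_cr / P = 1963.0 / 1600 = 1.23

n ≈ 1.23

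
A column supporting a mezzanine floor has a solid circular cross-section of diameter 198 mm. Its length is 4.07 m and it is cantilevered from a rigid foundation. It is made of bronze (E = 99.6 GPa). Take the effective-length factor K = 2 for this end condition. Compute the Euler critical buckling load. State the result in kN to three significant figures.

I = πd⁴/64 = π×198⁴/64 = 7.545×10^7 mm⁴
I = 7.545×10^7 mm⁴ = 7.545×10^-5 m⁴
Effective length L_e = K·L = 2 × 4.07 = 8.140 m
P_cr = π²EI / L_e² = π² × 99.6×10⁹ × 7.545×10^-5 / 8.140² = 1.119×10^6 N

P_cr ≈ 1120 kN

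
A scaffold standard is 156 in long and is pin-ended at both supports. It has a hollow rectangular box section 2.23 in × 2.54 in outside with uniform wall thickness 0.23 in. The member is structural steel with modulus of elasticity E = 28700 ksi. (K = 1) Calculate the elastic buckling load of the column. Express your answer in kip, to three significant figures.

Inner dimensions: h_i = 2.54 − 2×0.23 = 2.080 in, b_i = 2.23 − 2×0.23 = 1.770 in
Weak-axis I_min = (h_o·b_o³ − h_i·b_i³)/12 with b_o = 2.23, b_i = 1.770 in (shorter outer/inner sides).
I_min = (2.54×2.23³ − 2.080×1.770³)/12 = 1.386 in⁴
Effective length L_e = K·L = 1 × 156 = 156.0 in
P_cr = π²EI / L_e² = π² × 28700×10³ × 1.386 / 156.0² = 1.613×10^4 lb

P_cr ≈ 16.1 kip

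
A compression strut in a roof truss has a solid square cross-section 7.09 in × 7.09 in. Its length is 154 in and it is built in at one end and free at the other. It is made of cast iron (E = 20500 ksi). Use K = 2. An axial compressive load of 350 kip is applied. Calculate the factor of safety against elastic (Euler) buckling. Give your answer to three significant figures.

n ≈ 1.28

I = a⁴/12 = 7.09⁴/12 = 210.6 in⁴
Effective length L_e = K·L = 2 × 154 = 308.0 in
P_cr = π²EI / L_e² = π² × 20500×10³ × 210.6 / 308.0² = 4.491×10^5 lb
Factor of safety n = P_cr / P = 449.11 / 350 = 1.28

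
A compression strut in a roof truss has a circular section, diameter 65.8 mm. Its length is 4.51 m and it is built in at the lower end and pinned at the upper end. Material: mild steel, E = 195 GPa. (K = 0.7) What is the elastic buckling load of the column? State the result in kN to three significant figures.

I = πd⁴/64 = π×65.8⁴/64 = 9.202×10^5 mm⁴
I = 9.202×10^5 mm⁴ = 9.202×10^-7 m⁴
Effective length L_e = K·L = 0.7 × 4.51 = 3.157 m
P_cr = π²EI / L_e² = π² × 195×10⁹ × 9.202×10^-7 / 3.157² = 1.777×10^5 N

P_cr ≈ 178 kN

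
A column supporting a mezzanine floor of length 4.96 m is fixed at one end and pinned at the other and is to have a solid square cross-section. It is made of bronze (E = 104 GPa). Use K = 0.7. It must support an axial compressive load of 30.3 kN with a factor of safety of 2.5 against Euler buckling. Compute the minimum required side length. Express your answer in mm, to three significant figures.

a ≈ 57.2 mm

Required P_cr = n·P = 2.5 × 30.3 = 75.75 kN
L_e = K·L = 0.7 × 4.96 = 3.472 m
Required I = P_cr·L_e²/(π²E) = 7.575×10^4 × 3.472² / (π² × 1.04×10^11) = 8.896×10^-7 m⁴
I_req = 8.896×10^5 mm⁴
Solid square: I = a⁴/12  ⇒  a = (12I)^(1/4) = (12×8.896×10^5)^(1/4) = 57.2 mm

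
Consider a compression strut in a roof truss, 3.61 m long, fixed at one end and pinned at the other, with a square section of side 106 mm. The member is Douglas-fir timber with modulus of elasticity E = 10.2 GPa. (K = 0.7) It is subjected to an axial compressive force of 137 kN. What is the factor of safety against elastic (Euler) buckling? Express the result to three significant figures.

n ≈ 1.21

I = a⁴/12 = 106⁴/12 = 1.052×10^7 mm⁴
I = 1.052×10^7 mm⁴ = 1.052×10^-5 m⁴
Effective length L_e = K·L = 0.7 × 3.61 = 2.527 m
P_cr = π²EI / L_e² = π² × 10.2×10⁹ × 1.052×10^-5 / 2.527² = 1.659×10^5 N
Factor of safety n = P_cr / P = 165.86 / 137 = 1.21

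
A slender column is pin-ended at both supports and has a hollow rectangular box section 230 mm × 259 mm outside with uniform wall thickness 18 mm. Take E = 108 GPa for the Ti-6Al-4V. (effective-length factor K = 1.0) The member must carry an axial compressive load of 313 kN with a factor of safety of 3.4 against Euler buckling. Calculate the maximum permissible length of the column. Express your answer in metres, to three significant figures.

Inner dimensions: h_i = 259 − 2×18 = 223.0 mm, b_i = 230 − 2×18 = 194.0 mm
Weak-axis I_min = (h_o·b_o³ − h_i·b_i³)/12 with b_o = 230, b_i = 194.0 mm (shorter outer/inner sides).
I_min = (259×230³ − 223.0×194.0³)/12 = 1.269×10^8 mm⁴
I = 1.269×10^-4 m⁴
Required critical load P_cr = n·P = 3.4 × 313 = 1064 kN = 1.064×10^6 N
From P_cr = π²EI/(K·L)²:  L = (1/K)·√(π²EI/P_cr) = (1/1)·√(π²×1.08×10^11×1.269×10^-4/1.064×10^6)
L = 11.3 m

L_max ≈ 11.3 m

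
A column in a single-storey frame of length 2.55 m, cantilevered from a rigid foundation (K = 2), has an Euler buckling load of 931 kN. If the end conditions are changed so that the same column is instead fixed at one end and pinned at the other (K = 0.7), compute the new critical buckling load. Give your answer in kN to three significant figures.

P_cr ≈ 7600 kN

P_cr ∝ 1/K², so P_cr,new = P_cr,old × (K_old/K_new)² = 931 × (2/0.7)²
= 931 × 8.163 = 7600 kN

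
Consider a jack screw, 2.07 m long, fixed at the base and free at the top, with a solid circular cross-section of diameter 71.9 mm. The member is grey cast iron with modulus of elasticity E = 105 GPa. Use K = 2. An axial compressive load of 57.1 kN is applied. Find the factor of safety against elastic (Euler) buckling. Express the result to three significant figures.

I = πd⁴/64 = π×71.9⁴/64 = 1.312×10^6 mm⁴
I = 1.312×10^6 mm⁴ = 1.312×10^-6 m⁴
Effective length L_e = K·L = 2 × 2.07 = 4.140 m
P_cr = π²EI / L_e² = π² × 105×10⁹ × 1.312×10^-6 / 4.140² = 7.932×10^4 N
Factor of safety n = P_cr / P = 79.318 / 57.1 = 1.39

n ≈ 1.39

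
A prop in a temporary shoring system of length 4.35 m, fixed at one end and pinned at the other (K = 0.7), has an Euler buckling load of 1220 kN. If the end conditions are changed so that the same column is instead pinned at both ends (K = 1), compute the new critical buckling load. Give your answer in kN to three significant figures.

P_cr ∝ 1/K², so P_cr,new = P_cr,old × (K_old/K_new)² = 1220 × (0.7/1)²
= 1220 × 0.4900 = 598 kN

P_cr ≈ 598 kN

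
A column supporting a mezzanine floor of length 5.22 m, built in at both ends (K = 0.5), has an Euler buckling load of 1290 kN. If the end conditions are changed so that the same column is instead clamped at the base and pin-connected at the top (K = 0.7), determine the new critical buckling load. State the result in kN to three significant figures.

P_cr ∝ 1/K², so P_cr,new = P_cr,old × (K_old/K_new)² = 1290 × (0.5/0.7)²
= 1290 × 0.5102 = 658 kN

P_cr ≈ 658 kN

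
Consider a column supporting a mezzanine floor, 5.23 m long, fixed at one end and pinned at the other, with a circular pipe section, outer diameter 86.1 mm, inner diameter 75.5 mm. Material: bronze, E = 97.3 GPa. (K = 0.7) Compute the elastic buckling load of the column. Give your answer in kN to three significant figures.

d_o = 86.1 mm, d_i = 75.5 mm
I = π(d_o⁴ − d_i⁴)/64 = π(86.1⁴ − 75.50⁴)/64 = 1.103×10^6 mm⁴
I = 1.103×10^6 mm⁴ = 1.103×10^-6 m⁴
Effective length L_e = K·L = 0.7 × 5.23 = 3.661 m
P_cr = π²EI / L_e² = π² × 97.3×10⁹ × 1.103×10^-6 / 3.661² = 7.900×10^4 N

P_cr ≈ 79.0 kN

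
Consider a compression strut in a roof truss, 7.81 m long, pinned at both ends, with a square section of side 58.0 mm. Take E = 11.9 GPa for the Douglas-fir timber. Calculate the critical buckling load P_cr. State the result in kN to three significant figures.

I = a⁴/12 = 58.0⁴/12 = 9.430×10^5 mm⁴
I = 9.430×10^5 mm⁴ = 9.430×10^-7 m⁴
Effective length L_e = K·L = 1 × 7.81 = 7.810 m
P_cr = π²EI / L_e² = π² × 11.9×10⁹ × 9.430×10^-7 / 7.810² = 1.816×10^3 N

P_cr ≈ 1.82 kN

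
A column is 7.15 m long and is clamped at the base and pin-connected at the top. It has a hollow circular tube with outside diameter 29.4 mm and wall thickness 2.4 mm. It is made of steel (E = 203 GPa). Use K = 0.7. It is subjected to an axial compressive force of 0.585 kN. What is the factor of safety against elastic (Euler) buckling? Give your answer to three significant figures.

Inner diameter d_i = 29.4 − 2×2.4 = 24.60 mm
I = π(d_o⁴ − d_i⁴)/64 = π(29.4⁴ − 24.60⁴)/64 = 1.870×10^4 mm⁴
I = 1.870×10^4 mm⁴ = 1.870×10^-8 m⁴
Effective length L_e = K·L = 0.7 × 7.15 = 5.005 m
P_cr = π²EI / L_e² = π² × 203×10⁹ × 1.870×10^-8 / 5.005² = 1.495×10^3 N
Factor of safety n = P_cr / P = 1.4954 / 0.585 = 2.56

n ≈ 2.56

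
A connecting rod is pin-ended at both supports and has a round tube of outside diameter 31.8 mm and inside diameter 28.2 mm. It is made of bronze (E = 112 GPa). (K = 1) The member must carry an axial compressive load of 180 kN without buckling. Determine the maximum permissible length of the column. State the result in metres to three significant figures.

d_o = 31.8 mm, d_i = 28.2 mm
I = π(d_o⁴ − d_i⁴)/64 = π(31.8⁴ − 28.20⁴)/64 = 1.915×10^4 mm⁴
I = 1.915×10^-8 m⁴
At the buckling limit P_cr = P = 1.800×10^5 N
From P_cr = π²EI/(K·L)²:  L = (1/K)·√(π²EI/P_cr) = (1/1)·√(π²×1.12×10^11×1.915×10^-8/1.800×10^5)
L = 0.343 m

L_max ≈ 0.343 m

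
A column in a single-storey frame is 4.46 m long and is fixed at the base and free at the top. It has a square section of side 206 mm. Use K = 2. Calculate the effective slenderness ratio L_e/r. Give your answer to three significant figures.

λ ≈ 150

I = a⁴/12 = 206⁴/12 = 1.501×10^8 mm⁴
A = 4.244×10^4 mm²;  r_min = √(I/A) = √(1.501×10^8/4.244×10^4) = 59.47 mm
L_e = K·L = 2 × 4.46 m = 8.920 m = 8920.0 mm
λ = L_e / r_min = 8920.0 / 59.47 = 150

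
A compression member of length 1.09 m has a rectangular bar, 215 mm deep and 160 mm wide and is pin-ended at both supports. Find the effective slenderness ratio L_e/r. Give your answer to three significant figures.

Buckling occurs about the weak axis: I_min = h·b³/12 with b = 160 mm (the shorter side).
I_min = 215×160³/12 = 7.339×10^7 mm⁴
A = 3.440×10^4 mm²;  r_min = √(I/A) = √(7.339×10^7/3.440×10^4) = 46.19 mm
L_e = K·L = 1 × 1.09 m = 1.090 m = 1090.0 mm
λ = L_e / r_min = 1090.0 / 46.19 = 23.6

λ ≈ 23.6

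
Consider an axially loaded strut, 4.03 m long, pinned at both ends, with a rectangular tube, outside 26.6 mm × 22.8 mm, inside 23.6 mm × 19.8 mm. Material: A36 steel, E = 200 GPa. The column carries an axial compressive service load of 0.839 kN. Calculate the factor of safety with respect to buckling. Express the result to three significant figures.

Weak-axis I_min = (h_o·b_o³ − h_i·b_i³)/12 with b_o = 22.8, b_i = 19.80 mm (shorter outer/inner sides).
I_min = (26.6×22.8³ − 23.60×19.80³)/12 = 1.101×10^4 mm⁴
I = 1.101×10^4 mm⁴ = 1.101×10^-8 m⁴
Effective length L_e = K·L = 1 × 4.03 = 4.030 m
P_cr = π²EI / L_e² = π² × 200×10⁹ × 1.101×10^-8 / 4.030² = 1.338×10^3 N
Factor of safety n = P_cr / P = 1.3378 / 0.839 = 1.59

n ≈ 1.59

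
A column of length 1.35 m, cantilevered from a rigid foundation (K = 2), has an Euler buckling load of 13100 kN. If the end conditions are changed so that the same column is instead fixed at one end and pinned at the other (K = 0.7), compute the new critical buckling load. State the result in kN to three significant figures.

P_cr ∝ 1/K², so P_cr,new = P_cr,old × (K_old/K_new)² = 13100 × (2/0.7)²
= 13100 × 8.163 = 107000 kN

P_cr ≈ 107000 kN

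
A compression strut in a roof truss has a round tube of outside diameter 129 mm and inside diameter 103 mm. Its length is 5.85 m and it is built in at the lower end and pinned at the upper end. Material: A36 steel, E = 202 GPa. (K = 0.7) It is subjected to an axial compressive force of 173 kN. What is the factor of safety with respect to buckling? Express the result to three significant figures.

d_o = 129 mm, d_i = 103 mm
I = π(d_o⁴ − d_i⁴)/64 = π(129⁴ − 103.0⁴)/64 = 8.069×10^6 mm⁴
I = 8.069×10^6 mm⁴ = 8.069×10^-6 m⁴
Effective length L_e = K·L = 0.7 × 5.85 = 4.095 m
P_cr = π²EI / L_e² = π² × 202×10⁹ × 8.069×10^-6 / 4.095² = 9.593×10^5 N
Factor of safety n = P_cr / P = 959.27 / 173 = 5.54

n ≈ 5.54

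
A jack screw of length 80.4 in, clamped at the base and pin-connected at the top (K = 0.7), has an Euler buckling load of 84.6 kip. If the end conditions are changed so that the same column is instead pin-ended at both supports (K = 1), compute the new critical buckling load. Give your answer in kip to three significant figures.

P_cr ≈ 41.5 kip

P_cr ∝ 1/K², so P_cr,new = P_cr,old × (K_old/K_new)² = 84.6 × (0.7/1)²
= 84.6 × 0.4900 = 41.5 kip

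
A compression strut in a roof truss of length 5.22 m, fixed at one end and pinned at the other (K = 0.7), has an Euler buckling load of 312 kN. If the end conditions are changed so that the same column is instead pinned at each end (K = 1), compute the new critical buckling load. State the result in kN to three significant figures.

P_cr ≈ 153 kN

P_cr ∝ 1/K², so P_cr,new = P_cr,old × (K_old/K_new)² = 312 × (0.7/1)²
= 312 × 0.4900 = 153 kN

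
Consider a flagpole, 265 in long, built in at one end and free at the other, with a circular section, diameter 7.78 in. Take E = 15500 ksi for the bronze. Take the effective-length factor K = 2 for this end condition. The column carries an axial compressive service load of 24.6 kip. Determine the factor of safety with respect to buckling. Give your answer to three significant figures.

n ≈ 3.98

I = πd⁴/64 = π×7.78⁴/64 = 179.8 in⁴
Effective length L_e = K·L = 2 × 265 = 530.0 in
P_cr = π²EI / L_e² = π² × 15500×10³ × 179.8 / 530.0² = 9.794×10^4 lb
Factor of safety n = P_cr / P = 97.942 / 24.6 = 3.98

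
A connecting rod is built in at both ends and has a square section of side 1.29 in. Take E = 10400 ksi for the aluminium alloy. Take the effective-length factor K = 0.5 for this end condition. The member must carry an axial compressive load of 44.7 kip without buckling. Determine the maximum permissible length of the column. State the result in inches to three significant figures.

L_max ≈ 46.0 in

I = a⁴/12 = 1.29⁴/12 = 0.2308 in⁴
At the buckling limit P_cr = P = 4.470×10^4 lb
From P_cr = π²EI/(K·L)²:  L = (1/K)·√(π²EI/P_cr) = (1/0.5)·√(π²×1.04×10^7×0.2308/4.470×10^4)
L = 46.0 in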